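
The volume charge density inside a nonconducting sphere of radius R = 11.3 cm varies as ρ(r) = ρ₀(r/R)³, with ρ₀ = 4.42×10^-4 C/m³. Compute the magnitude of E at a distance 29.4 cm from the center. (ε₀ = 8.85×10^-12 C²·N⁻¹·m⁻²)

Take a concentric spherical Gaussian surface of radius r = 29.4 cm (r > R, all charge enclosed).
Q_enc = 4π ∫₀^R ρ₀(r'/R)^3 r'² dr' = 4πρ₀R³/6 = 1.336e-6 C.
By Gauss's law, ∮E·dA = E·4πr² = Q_enc/ε₀.
E = |Q_enc|/(4πε₀r²) = (1.336×10^-6)/(4π·8.85×10^-12·(0.294)²) = 1.39×10^5 N/C.

E = 1.39×10^5 V/m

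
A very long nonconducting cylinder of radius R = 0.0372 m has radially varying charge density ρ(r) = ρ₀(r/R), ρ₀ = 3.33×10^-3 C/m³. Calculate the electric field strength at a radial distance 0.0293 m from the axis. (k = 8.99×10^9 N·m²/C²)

|E| ≈ 2.89e6 N/C

Coaxial Gaussian cylinder, radius r = 0.0293 m, length L (r < R).
λ_enc = ∫₀^r ρ(r')·2πr' dr' = (2πρ₀/R)·r^3/3 = 4.716e-6 C/m.
Since E is radial and uniform over the curved surface, Φ = E·2πrL = Q_enc/ε₀ = λ_enc L/ε₀.
E = 2k|λ_enc|/r = 2(8.99×10^9)(4.716×10^-6)/(0.0293) = 2.89×10^6 N/C.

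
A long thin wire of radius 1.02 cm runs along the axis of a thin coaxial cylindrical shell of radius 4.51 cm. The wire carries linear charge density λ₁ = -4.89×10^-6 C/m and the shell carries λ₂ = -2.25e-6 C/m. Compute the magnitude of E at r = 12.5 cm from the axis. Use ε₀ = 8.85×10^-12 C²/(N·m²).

|E| ≈ 1.03×10^6 N/C

Coaxial Gaussian cylinder, radius r = 12.5 cm, length L (r > 4.51 cm, enclosing both).
λ_enc = λ₁ + λ₂ = (-4.89e-6) + (-2.25×10^-6) = -7.14e-6 C/m.
Since E is radial and uniform over the curved surface, Φ = E·2πrL = Q_enc/ε₀ = λ_enc L/ε₀.
E = |λ_enc|/(2πε₀r) = (7.14e-6)/(2π·8.85×10^-12·0.125) = 1.03e6 N/C.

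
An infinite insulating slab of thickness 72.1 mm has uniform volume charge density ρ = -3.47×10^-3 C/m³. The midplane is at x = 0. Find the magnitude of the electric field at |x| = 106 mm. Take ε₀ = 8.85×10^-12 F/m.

E = 1.41×10^7 N/C

The point |x| = 106 mm lies outside the slab (half-thickness 0.03605 m). A symmetric pillbox spanning the full slab encloses Q_enc = ρ·d·A.
Flux = 2EA ⇒ E = |ρ|d/(2ε₀), independent of distance outside.
E = (3.47e-3)(0.0721)/(2·8.85×10^-12) = 1.41e7 N/C.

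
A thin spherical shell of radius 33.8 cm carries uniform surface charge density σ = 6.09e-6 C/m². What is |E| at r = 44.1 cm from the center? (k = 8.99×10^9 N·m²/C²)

E = 4.04×10^5 N/C

By spherical symmetry E is radial; choose a Gaussian sphere of radius r = 44.1 cm (r > 33.8 cm).
The entire shell is enclosed: Q_enc = σ·4πR² = (6.09e-6)·4π·(0.338)² = 8.743e-6 C.
Since E is radial and uniform over the Gaussian sphere, Φ = E·4πr² = Q_enc/ε₀.
E = k|Q_enc|/r² = (8.99×10^9)(8.743×10^-6)/(0.441)² = 4.04×10^5 N/C.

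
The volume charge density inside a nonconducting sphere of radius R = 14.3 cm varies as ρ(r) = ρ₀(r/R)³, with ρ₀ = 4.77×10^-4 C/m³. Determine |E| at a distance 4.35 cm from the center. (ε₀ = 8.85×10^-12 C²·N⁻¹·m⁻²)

|E| = 1.10×10^4 V/m

By spherical symmetry E is radial; choose a Gaussian sphere of radius r = 4.35 cm (r < R).
Integrate the density: Q_enc = 4π ∫₀^r ρ₀(r'/R)^3 r'² dr' = 4πρ₀ r^6/(6·R³) = 2.315×10^-9 C.
Since E is radial and uniform over the Gaussian sphere, Φ = E·4πr² = Q_enc/ε₀.
E = |Q_enc|/(4πε₀r²) = (2.315×10^-9)/(4π·8.85×10^-12·(0.0435)²) = 1.10×10^4 N/C.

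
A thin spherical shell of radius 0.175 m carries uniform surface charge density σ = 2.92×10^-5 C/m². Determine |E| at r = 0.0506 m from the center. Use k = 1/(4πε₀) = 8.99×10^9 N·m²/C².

E = 0

Use a concentric Gaussian sphere at r = 0.0506 m (inside the shell, r < 0.175 m).
All the charge is outside the Gaussian surface: Q_enc = 0, hence E = 0 everywhere inside the shell.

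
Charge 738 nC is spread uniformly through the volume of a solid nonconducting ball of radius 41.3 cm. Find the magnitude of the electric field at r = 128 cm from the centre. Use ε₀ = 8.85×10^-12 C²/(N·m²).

By spherical symmetry E is radial; choose a Gaussian sphere of radius r = 128 cm (r > R, so the entire charge is enclosed).
Q_enc = 738 nC = 7.38e-7 C.
Since E is radial and uniform over the Gaussian sphere, Φ = E·4πr² = Q_enc/ε₀.
E = |Q_enc|/(4πε₀r²) = (7.38×10^-7)/(4π·8.85×10^-12·(1.28)²) = 4.05×10^3 N/C.

E ≈ 4.05e3 V/m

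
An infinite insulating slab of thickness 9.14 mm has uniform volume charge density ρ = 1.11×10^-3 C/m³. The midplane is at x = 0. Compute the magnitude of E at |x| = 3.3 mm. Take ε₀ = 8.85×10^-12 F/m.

By symmetry E is perpendicular to the slab. A Gaussian pillbox from −3.3 mm to +3.3 mm (face area A) lies entirely within the slab.
Q_enc = ρ·(2x)·A and flux = 2EA, so 2EA = 2ρxA/ε₀ ⇒ E = |ρ|x/ε₀.
E = (1.11e-3)(0.0033)/(8.85×10^-12) = 4.14e5 N/C.

E = 4.14e5 N/C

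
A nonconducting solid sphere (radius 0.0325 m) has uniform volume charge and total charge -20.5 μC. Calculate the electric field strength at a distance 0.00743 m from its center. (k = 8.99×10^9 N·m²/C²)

3.99e7 N/C

Use a concentric Gaussian sphere at r = 0.00743 m (r < R).
For a uniform sphere the enclosed fraction is (r/R)³, so Q_enc = (-20.5 μC)(0.00743/0.0325)³ = -2.449e-7 C.
Since E is radial and uniform over the Gaussian sphere, Φ = E·4πr² = Q_enc/ε₀.
E = k|Q_enc|/r² = (8.99×10^9)(2.449e-7)/(0.00743)² = 3.99×10^7 N/C.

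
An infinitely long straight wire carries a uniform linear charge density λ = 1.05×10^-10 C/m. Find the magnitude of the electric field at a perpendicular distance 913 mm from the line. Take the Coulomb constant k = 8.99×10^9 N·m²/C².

2.07 N/C

Coaxial Gaussian cylinder, radius r = 913 mm, length L.
Q_enc = λL, so λ_enc = 1.05×10^-10 C/m.
By Gauss's law (flux through the curved wall only), E·2πrL = λ_enc L/ε₀.
E = 2k|λ_enc|/r = 2(8.99×10^9)(1.05×10^-10)/(0.913) = 2.07 N/C.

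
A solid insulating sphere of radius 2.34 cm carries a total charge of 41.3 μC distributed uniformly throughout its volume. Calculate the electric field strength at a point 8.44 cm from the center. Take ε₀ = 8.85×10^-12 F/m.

Symmetry ⇒ E = E(r) r̂. Gaussian sphere of radius r = 8.44 cm (r > R, so the entire charge is enclosed).
Q_enc = 41.3 μC = 4.13×10^-5 C.
Gauss's law: E·4πr² = Q_enc/ε₀.
E = |Q_enc|/(4πε₀r²) = (4.13×10^-5)/(4π·8.85×10^-12·(0.0844)²) = 5.21e7 N/C.

E ≈ 5.21e7 N/C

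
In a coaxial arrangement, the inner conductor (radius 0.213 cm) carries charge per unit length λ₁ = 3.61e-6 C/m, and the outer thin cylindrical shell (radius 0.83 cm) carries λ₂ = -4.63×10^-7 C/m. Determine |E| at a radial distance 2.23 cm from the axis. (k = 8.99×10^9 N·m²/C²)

Choose a coaxial cylinder of radius r = 2.23 cm (arbitrary length L) as the Gaussian surface (r > 0.83 cm, enclosing both).
λ_enc = λ₁ + λ₂ = (3.61e-6) + (-4.63×10^-7) = 3.147×10^-6 C/m.
Gauss's law: E·2πrL = λ_enc L/ε₀.
E = 2k|λ_enc|/r = 2(8.99×10^9)(3.147×10^-6)/(0.0223) = 2.54×10^6 N/C.

|E| = 2.54×10^6 N/C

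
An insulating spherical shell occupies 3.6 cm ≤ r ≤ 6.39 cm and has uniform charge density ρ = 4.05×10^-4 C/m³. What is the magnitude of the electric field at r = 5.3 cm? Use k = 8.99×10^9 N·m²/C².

Symmetry ⇒ E = E(r) r̂. Gaussian sphere of radius r = 5.3 cm (within the shell material, 3.6 cm < r < 6.39 cm).
Enclosed charge is the volume from a to r: Q_enc = (4π/3)ρ(r³ − a³) = 1.734×10^-7 C.
Applying ∮E·dA = Q_enc/ε₀ with Φ = E(4πr²):
E = k|Q_enc|/r² = (8.99×10^9)(1.734×10^-7)/(0.053)² = 5.55×10^5 N/C.

5.55×10^5 N/C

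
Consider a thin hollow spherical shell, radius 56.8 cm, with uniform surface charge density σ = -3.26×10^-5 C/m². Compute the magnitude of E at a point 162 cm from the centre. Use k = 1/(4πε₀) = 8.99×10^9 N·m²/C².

|E| ≈ 4.53×10^5 N/C

Symmetry ⇒ E = E(r) r̂. Gaussian sphere of radius r = 162 cm (r > 56.8 cm).
The entire shell is enclosed: Q_enc = σ·4πR² = (-3.26×10^-5)·4π·(0.568)² = -1.322e-4 C.
Gauss's law: E·4πr² = Q_enc/ε₀.
E = k|Q_enc|/r² = (8.99×10^9)(1.322e-4)/(1.62)² = 4.53×10^5 N/C.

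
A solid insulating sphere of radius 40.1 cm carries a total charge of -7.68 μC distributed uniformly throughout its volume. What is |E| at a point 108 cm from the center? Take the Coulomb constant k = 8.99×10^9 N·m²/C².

By spherical symmetry E is radial; choose a Gaussian sphere of radius r = 108 cm (r > R, so the entire charge is enclosed).
Q_enc = -7.68 μC = -7.68×10^-6 C.
Applying ∮E·dA = Q_enc/ε₀ with Φ = E(4πr²):
E = k|Q_enc|/r² = (8.99×10^9)(7.68×10^-6)/(1.08)² = 5.92×10^4 N/C.

5.92×10^4 N/C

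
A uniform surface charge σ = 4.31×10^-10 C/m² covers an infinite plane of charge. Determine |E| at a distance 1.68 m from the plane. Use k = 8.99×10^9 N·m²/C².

By planar symmetry E is perpendicular to the sheet and uniform; use a Gaussian pillbox with flat faces of area A on each side of the sheet.
Flux Φ = 2EA and Q_enc = σA, so 2EA = σA/ε₀ ⇒ E = |σ|/(2ε₀), independent of distance.
E = 2πk|σ| = 2π(8.99×10^9)(4.31e-10) = 24.3 N/C.

|E| ≈ 24.3 V/m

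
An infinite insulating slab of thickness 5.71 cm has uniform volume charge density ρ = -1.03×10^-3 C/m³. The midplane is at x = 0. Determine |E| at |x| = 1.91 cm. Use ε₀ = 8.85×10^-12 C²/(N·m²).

|E| ≈ 2.22e6 N/C

By symmetry E is perpendicular to the slab. A Gaussian pillbox from −1.91 cm to +1.91 cm (face area A) lies entirely within the slab.
Q_enc = ρ·(2x)·A and flux = 2EA, so 2EA = 2ρxA/ε₀ ⇒ E = |ρ|x/ε₀.
E = (1.03×10^-3)(0.0191)/(8.85×10^-12) = 2.22×10^6 N/C.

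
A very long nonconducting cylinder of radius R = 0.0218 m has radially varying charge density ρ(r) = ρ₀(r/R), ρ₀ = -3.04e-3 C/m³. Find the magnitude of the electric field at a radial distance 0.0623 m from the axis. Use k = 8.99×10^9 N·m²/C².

Choose a coaxial cylinder of radius r = 0.0623 m (arbitrary length L) as the Gaussian surface (r > R, full charge per length enclosed).
λ_enc = 2π ∫₀^R ρ₀(r'/R)^1 r' dr' = 2πρ₀R²/3 = -3.026×10^-6 C/m.
Since E is radial and uniform over the curved surface, Φ = E·2πrL = Q_enc/ε₀ = λ_enc L/ε₀.
E = 2k|λ_enc|/r = 2(8.99×10^9)(3.026e-6)/(0.0623) = 8.73×10^5 N/C.

E = 8.73×10^5 N/C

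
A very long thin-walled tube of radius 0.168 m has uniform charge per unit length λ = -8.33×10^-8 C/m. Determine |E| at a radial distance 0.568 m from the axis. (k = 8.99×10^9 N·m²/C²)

Coaxial Gaussian cylinder, radius r = 0.568 m, length L (r > 0.168 m).
The full line charge is enclosed: λ_enc = -8.33e-8 C/m.
Gauss's law: E·2πrL = λ_enc L/ε₀.
E = 2k|λ_enc|/r = 2(8.99×10^9)(8.33e-8)/(0.568) = 2.64×10^3 N/C.

2.64×10^3 N/C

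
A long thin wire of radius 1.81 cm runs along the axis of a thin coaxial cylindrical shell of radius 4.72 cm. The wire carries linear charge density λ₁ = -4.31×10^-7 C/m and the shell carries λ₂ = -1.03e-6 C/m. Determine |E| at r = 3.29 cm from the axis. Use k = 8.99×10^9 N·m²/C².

|E| ≈ 2.36×10^5 N/C

By cylindrical symmetry E is radial; use a coaxial Gaussian cylinder of radius 3.29 cm and length L (between the conductors, 1.81 cm < r < 4.72 cm).
Only the inner wire is enclosed; the outer shell contributes nothing inside itself. λ_enc = λ₁ = -4.31×10^-7 C/m.
Since E is radial and uniform over the curved surface, Φ = E·2πrL = Q_enc/ε₀ = λ_enc L/ε₀.
E = 2k|λ_enc|/r = 2(8.99×10^9)(4.31×10^-7)/(0.0329) = 2.36e5 N/C.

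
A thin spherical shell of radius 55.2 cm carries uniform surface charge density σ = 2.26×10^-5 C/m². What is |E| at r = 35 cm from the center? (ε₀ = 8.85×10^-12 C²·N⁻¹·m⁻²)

By spherical symmetry E is radial; choose a Gaussian sphere of radius r = 35 cm (inside the shell, r < 55.2 cm).
All the charge is outside the Gaussian surface: Q_enc = 0, hence E = 0 everywhere inside the shell.

E = 0 (no enclosed charge)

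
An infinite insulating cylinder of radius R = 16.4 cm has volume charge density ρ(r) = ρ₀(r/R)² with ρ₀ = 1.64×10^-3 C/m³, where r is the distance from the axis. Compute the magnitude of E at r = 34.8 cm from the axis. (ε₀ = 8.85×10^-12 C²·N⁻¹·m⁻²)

E = 3.58×10^6 N/C

Coaxial Gaussian cylinder, radius r = 34.8 cm, length L (r > R, full charge per length enclosed).
λ_enc = 2π ∫₀^R ρ₀(r'/R)^2 r' dr' = 2πρ₀R²/4 = 6.929×10^-5 C/m.
Since E is radial and uniform over the curved surface, Φ = E·2πrL = Q_enc/ε₀ = λ_enc L/ε₀.
E = |λ_enc|/(2πε₀r) = (6.929×10^-5)/(2π·8.85×10^-12·0.348) = 3.58×10^6 N/C.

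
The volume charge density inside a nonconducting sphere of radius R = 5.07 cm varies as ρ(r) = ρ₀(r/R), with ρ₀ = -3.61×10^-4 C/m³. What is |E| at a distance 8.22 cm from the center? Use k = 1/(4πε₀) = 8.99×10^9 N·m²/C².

E ≈ 1.97×10^5 N/C

Symmetry ⇒ E = E(r) r̂. Gaussian sphere of radius r = 8.22 cm (r > R, all charge enclosed).
Q_enc = 4π ∫₀^R ρ₀(r'/R)^1 r'² dr' = 4πρ₀R³/4 = -1.478e-7 C.
Gauss's law: E·4πr² = Q_enc/ε₀.
E = k|Q_enc|/r² = (8.99×10^9)(1.478×10^-7)/(0.0822)² = 1.97×10^5 N/C.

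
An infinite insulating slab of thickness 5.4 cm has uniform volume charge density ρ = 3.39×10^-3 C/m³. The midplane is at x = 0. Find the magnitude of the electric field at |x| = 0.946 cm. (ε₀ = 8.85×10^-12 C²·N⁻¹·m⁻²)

By symmetry E is perpendicular to the slab. A Gaussian pillbox from −0.946 cm to +0.946 cm (face area A) lies entirely within the slab.
Q_enc = ρ·(2x)·A and flux = 2EA, so 2EA = 2ρxA/ε₀ ⇒ E = |ρ|x/ε₀.
E = (3.39e-3)(0.00946)/(8.85×10^-12) = 3.62×10^6 N/C.

E = 3.62e6 N/C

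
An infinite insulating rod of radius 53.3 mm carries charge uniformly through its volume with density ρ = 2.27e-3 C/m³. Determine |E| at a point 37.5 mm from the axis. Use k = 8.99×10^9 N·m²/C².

By cylindrical symmetry E is radial; use a coaxial Gaussian cylinder of radius 37.5 mm and length L (r < R).
Enclosed charge per unit length: λ_enc = ρ·πr² = (2.27×10^-3)π(0.0375)² = 1.003e-5 C/m.
By Gauss's law (flux through the curved wall only), E·2πrL = λ_enc L/ε₀.
E = 2k|λ_enc|/r = 2(8.99×10^9)(1.003×10^-5)/(0.0375) = 4.81×10^6 N/C.

|E| ≈ 4.81e6 N/C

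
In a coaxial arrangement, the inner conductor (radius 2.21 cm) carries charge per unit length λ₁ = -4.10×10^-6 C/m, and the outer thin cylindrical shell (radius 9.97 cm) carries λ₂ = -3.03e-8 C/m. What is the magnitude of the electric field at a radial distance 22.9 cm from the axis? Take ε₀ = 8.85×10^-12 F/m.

Coaxial Gaussian cylinder, radius r = 22.9 cm, length L (r > 9.97 cm, enclosing both).
λ_enc = λ₁ + λ₂ = (-4.10×10^-6) + (-3.03×10^-8) = -4.13×10^-6 C/m.
Since E is radial and uniform over the curved surface, Φ = E·2πrL = Q_enc/ε₀ = λ_enc L/ε₀.
E = |λ_enc|/(2πε₀r) = (4.13×10^-6)/(2π·8.85×10^-12·0.229) = 3.24e5 N/C.

|E| = 3.24×10^5 V/m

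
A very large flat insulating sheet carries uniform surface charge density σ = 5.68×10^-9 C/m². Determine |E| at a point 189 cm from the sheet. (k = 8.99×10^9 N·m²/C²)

|E| = 321 V/m

By planar symmetry E is perpendicular to the sheet and uniform; use a Gaussian pillbox with flat faces of area A on each side of the sheet.
Only the two end caps contribute flux: Φ = 2EA. With Q_enc = σA, Gauss's law gives E = |σ|/(2ε₀).
E = 2πk|σ| = 2π(8.99×10^9)(5.68×10^-9) = 321 N/C.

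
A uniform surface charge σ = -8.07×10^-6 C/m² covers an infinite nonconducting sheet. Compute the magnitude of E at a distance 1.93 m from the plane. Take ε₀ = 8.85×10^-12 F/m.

The symmetry is planar: E is normal to the sheet and the same magnitude on both sides. Take a pillbox straddling the sheet with end-cap area A.
Flux Φ = 2EA and Q_enc = σA, so 2EA = σA/ε₀ ⇒ E = |σ|/(2ε₀), independent of distance.
E = |σ|/(2ε₀) = (8.07e-6)/(2·8.85×10^-12) = 4.56×10^5 N/C.

|E| = 4.56×10^5 N/C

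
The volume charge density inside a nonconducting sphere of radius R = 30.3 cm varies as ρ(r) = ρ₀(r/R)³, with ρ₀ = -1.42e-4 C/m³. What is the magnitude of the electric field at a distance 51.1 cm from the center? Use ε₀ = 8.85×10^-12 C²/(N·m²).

|E| = 2.85e5 N/C

Take a concentric spherical Gaussian surface of radius r = 51.1 cm (r > R, all charge enclosed).
Q_enc = 4π ∫₀^R ρ₀(r'/R)^3 r'² dr' = 4πρ₀R³/6 = -8.273×10^-6 C.
Applying ∮E·dA = Q_enc/ε₀ with Φ = E(4πr²):
E = |Q_enc|/(4πε₀r²) = (8.273×10^-6)/(4π·8.85×10^-12·(0.511)²) = 2.85×10^5 N/C.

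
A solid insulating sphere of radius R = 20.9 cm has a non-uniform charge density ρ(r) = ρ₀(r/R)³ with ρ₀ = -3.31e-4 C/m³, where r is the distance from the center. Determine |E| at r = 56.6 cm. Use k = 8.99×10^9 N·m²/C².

E ≈ 1.78×10^5 N/C

Use a concentric Gaussian sphere at r = 56.6 cm (r > R, all charge enclosed).
Q_enc = 4π ∫₀^R ρ₀(r'/R)^3 r'² dr' = 4πρ₀R³/6 = -6.329e-6 C.
Since E is radial and uniform over the Gaussian sphere, Φ = E·4πr² = Q_enc/ε₀.
E = k|Q_enc|/r² = (8.99×10^9)(6.329×10^-6)/(0.566)² = 1.78e5 N/C.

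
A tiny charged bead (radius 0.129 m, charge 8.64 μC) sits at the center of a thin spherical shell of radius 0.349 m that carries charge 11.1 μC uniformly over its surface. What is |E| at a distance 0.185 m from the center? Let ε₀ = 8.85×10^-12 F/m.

Symmetry ⇒ E = E(r) r̂. Gaussian sphere of radius r = 0.185 m (between the bodies, 0.129 m < r < 0.349 m).
Only the inner charge is enclosed; the outer shell contributes nothing inside itself. Q_enc = 8.64 μC = 8.64×10^-6 C.
Gauss's law: E·4πr² = Q_enc/ε₀.
E = |Q_enc|/(4πε₀r²) = (8.64×10^-6)/(4π·8.85×10^-12·(0.185)²) = 2.27×10^6 N/C.

|E| = 2.27×10^6 N/C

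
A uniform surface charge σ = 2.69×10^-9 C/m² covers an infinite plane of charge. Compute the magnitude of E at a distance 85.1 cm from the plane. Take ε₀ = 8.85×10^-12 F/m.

Choose a cylindrical pillbox piercing the sheet, end faces (area A) parallel to it.
Only the two end caps contribute flux: Φ = 2EA. With Q_enc = σA, Gauss's law gives E = |σ|/(2ε₀).
E = |σ|/(2ε₀) = (2.69e-9)/(2·8.85×10^-12) = 152 N/C.

152 V/m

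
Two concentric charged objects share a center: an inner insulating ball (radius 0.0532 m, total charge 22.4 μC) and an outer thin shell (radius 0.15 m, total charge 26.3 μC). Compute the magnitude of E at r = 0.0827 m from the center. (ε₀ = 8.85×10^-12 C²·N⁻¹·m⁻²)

2.94e7 N/C

Use a concentric Gaussian sphere at r = 0.0827 m (between the bodies, 0.0532 m < r < 0.15 m).
Only the inner charge is enclosed; the outer shell contributes nothing inside itself. Q_enc = 22.4 μC = 2.24e-5 C.
Applying ∮E·dA = Q_enc/ε₀ with Φ = E(4πr²):
E = |Q_enc|/(4πε₀r²) = (2.24e-5)/(4π·8.85×10^-12·(0.0827)²) = 2.94×10^7 N/C.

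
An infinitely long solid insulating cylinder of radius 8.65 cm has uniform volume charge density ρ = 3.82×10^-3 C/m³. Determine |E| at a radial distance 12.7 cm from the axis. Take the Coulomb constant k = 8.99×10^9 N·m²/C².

By cylindrical symmetry E is radial; use a coaxial Gaussian cylinder of radius 12.7 cm and length L (r > 8.65 cm, full cross-section enclosed).
λ_enc = ρ·πR² = (3.82×10^-3)π(0.0865)² = 8.979×10^-5 C/m.
Since E is radial and uniform over the curved surface, Φ = E·2πrL = Q_enc/ε₀ = λ_enc L/ε₀.
E = 2k|λ_enc|/r = 2(8.99×10^9)(8.979e-5)/(0.127) = 1.27×10^7 N/C.

E = 1.27×10^7 N/C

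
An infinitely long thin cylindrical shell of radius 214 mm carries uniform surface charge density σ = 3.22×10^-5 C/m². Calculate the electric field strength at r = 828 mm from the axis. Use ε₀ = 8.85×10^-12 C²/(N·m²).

Take a coaxial cylindrical Gaussian surface of radius r = 828 mm and length L (r > 214 mm).
The whole shell is enclosed: λ_enc = σ·2πR = (3.22×10^-5)·2π·(0.214) = 4.33×10^-5 C/m.
Applying ∮E·dA = Q_enc/ε₀ with the end caps contributing no flux:
E = |λ_enc|/(2πε₀r) = (4.33×10^-5)/(2π·8.85×10^-12·0.828) = 9.40×10^5 N/C.

9.40e5 N/C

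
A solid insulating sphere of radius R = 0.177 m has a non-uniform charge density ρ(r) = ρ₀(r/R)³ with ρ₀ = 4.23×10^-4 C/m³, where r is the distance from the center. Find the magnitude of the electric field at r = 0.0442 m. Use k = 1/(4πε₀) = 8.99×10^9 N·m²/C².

Symmetry ⇒ E = E(r) r̂. Gaussian sphere of radius r = 0.0442 m (r < R).
Integrate the density: Q_enc = 4π ∫₀^r ρ₀(r'/R)^3 r'² dr' = 4πρ₀ r^6/(6·R³) = 1.191×10^-9 C.
Since E is radial and uniform over the Gaussian sphere, Φ = E·4πr² = Q_enc/ε₀.
E = k|Q_enc|/r² = (8.99×10^9)(1.191×10^-9)/(0.0442)² = 5.48e3 N/C.

|E| = 5.48×10^3 V/m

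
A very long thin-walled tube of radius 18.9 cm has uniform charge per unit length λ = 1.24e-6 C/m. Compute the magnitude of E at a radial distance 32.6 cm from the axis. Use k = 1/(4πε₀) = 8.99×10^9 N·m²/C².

6.84×10^4 N/C

By cylindrical symmetry E is radial; use a coaxial Gaussian cylinder of radius 32.6 cm and length L (r > 18.9 cm).
The full line charge is enclosed: λ_enc = 1.24×10^-6 C/m.
Applying ∮E·dA = Q_enc/ε₀ with the end caps contributing no flux:
E = 2k|λ_enc|/r = 2(8.99×10^9)(1.24×10^-6)/(0.326) = 6.84×10^4 N/C.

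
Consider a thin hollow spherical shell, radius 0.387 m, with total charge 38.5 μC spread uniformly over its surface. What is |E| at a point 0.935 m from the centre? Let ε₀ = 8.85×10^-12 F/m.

E = 3.96×10^5 N/C

Use a concentric Gaussian sphere at r = 0.935 m (r > 0.387 m).
The entire shell is enclosed: Q_enc = 3.85×10^-5 C.
Gauss's law: E·4πr² = Q_enc/ε₀.
E = |Q_enc|/(4πε₀r²) = (3.85×10^-5)/(4π·8.85×10^-12·(0.935)²) = 3.96×10^5 N/C.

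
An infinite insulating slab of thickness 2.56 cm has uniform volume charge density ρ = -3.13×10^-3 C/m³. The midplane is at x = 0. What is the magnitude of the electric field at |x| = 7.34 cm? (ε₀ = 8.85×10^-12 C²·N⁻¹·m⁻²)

|E| ≈ 4.53×10^6 V/m

The point |x| = 7.34 cm lies outside the slab (half-thickness 0.0128 m). A symmetric pillbox spanning the full slab encloses Q_enc = ρ·d·A.
Flux = 2EA ⇒ E = |ρ|d/(2ε₀), independent of distance outside.
E = (3.13×10^-3)(0.0256)/(2·8.85×10^-12) = 4.53×10^6 N/C.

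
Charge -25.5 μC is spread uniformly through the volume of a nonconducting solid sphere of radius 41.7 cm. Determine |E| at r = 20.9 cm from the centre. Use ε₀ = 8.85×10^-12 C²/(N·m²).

By spherical symmetry E is radial; choose a Gaussian sphere of radius r = 20.9 cm (r < R).
Only the charge within r is enclosed: Q_enc = Q·(r/R)³ = (-25.5 μC)·(20.9 cm/41.7 cm)³ = -3.21×10^-6 C.
Applying ∮E·dA = Q_enc/ε₀ with Φ = E(4πr²):
E = |Q_enc|/(4πε₀r²) = (3.21×10^-6)/(4π·8.85×10^-12·(0.209)²) = 6.61×10^5 N/C.

|E| = 6.61×10^5 V/m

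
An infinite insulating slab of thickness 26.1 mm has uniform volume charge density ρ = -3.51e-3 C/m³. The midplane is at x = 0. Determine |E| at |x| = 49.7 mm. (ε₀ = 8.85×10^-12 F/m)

E ≈ 5.18×10^6 V/m

The point |x| = 49.7 mm lies outside the slab (half-thickness 0.01305 m). A symmetric pillbox spanning the full slab encloses Q_enc = ρ·d·A.
Flux = 2EA ⇒ E = |ρ|d/(2ε₀), independent of distance outside.
E = (3.51×10^-3)(0.0261)/(2·8.85×10^-12) = 5.18e6 N/C.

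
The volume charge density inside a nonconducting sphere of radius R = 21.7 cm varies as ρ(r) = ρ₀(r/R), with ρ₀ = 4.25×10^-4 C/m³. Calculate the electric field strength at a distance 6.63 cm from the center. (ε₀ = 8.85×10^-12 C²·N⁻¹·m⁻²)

E = 2.43×10^5 N/C

Use a concentric Gaussian sphere at r = 6.63 cm (r < R).
Integrate the density: Q_enc = 4π ∫₀^r ρ₀(r'/R)^1 r'² dr' = 4πρ₀ r^4/(4·R) = 1.189e-7 C.
Since E is radial and uniform over the Gaussian sphere, Φ = E·4πr² = Q_enc/ε₀.
E = |Q_enc|/(4πε₀r²) = (1.189×10^-7)/(4π·8.85×10^-12·(0.0663)²) = 2.43×10^5 N/C.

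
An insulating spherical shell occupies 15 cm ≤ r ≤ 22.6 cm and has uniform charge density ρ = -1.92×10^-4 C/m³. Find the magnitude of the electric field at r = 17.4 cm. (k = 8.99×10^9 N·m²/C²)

Symmetry ⇒ E = E(r) r̂. Gaussian sphere of radius r = 17.4 cm (within the shell material, 15 cm < r < 22.6 cm).
Only the shell between 15 cm and r is enclosed: Q_enc = ρ·(4π/3)(r³ − a³) = (-1.92×10^-4)·(4π/3)·((0.174)³ − (0.15)³) = -1.522×10^-6 C.
Applying ∮E·dA = Q_enc/ε₀ with Φ = E(4πr²):
E = k|Q_enc|/r² = (8.99×10^9)(1.522×10^-6)/(0.174)² = 4.52×10^5 N/C.

|E| = 4.52e5 N/C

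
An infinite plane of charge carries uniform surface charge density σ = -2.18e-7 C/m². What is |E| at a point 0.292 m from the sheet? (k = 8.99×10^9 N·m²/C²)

The symmetry is planar: E is normal to the sheet and the same magnitude on both sides. Take a pillbox straddling the sheet with end-cap area A.
Flux Φ = 2EA and Q_enc = σA, so 2EA = σA/ε₀ ⇒ E = |σ|/(2ε₀), independent of distance.
E = 2πk|σ| = 2π(8.99×10^9)(2.18e-7) = 1.23×10^4 N/C.

E = 1.23×10^4 V/m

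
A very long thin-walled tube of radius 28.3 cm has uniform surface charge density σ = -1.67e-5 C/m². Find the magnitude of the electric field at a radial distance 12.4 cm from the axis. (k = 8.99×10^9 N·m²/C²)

|E| = 0 V/m

Take a coaxial cylindrical Gaussian surface of radius r = 12.4 cm and length L (r < 28.3 cm, inside the shell).
All the surface charge lies outside this cylinder: Q_enc = 0, hence E = 0.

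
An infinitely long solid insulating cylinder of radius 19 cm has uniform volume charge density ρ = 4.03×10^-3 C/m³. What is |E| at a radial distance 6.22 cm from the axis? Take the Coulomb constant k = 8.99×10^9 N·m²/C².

Coaxial Gaussian cylinder, radius r = 6.22 cm, length L (r < R).
Charge inside radius r per length L is ρ·πr²·L, so λ_enc = ρπr² = 4.898×10^-5 C/m.
Since E is radial and uniform over the curved surface, Φ = E·2πrL = Q_enc/ε₀ = λ_enc L/ε₀.
E = 2k|λ_enc|/r = 2(8.99×10^9)(4.898e-5)/(0.0622) = 1.42e7 N/C.

|E| = 1.42e7 V/m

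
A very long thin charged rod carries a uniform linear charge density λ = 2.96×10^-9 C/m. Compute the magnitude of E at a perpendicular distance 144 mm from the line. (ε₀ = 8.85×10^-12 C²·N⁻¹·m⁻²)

370 V/m

Coaxial Gaussian cylinder, radius r = 144 mm, length L.
Q_enc = λL, so λ_enc = 2.96e-9 C/m.
Since E is radial and uniform over the curved surface, Φ = E·2πrL = Q_enc/ε₀ = λ_enc L/ε₀.
E = |λ_enc|/(2πε₀r) = (2.96×10^-9)/(2π·8.85×10^-12·0.144) = 370 N/C.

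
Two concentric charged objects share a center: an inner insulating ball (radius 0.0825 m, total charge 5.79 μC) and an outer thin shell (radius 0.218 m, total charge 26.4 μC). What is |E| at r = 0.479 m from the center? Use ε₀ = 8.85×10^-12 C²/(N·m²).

Take a concentric spherical Gaussian surface of radius r = 0.479 m (r > 0.218 m, enclosing both).
Q_enc = (5.79 μC) + (26.4 μC) = 3.219e-5 C.
By Gauss's law, ∮E·dA = E·4πr² = Q_enc/ε₀.
E = |Q_enc|/(4πε₀r²) = (3.219×10^-5)/(4π·8.85×10^-12·(0.479)²) = 1.26×10^6 N/C.

E ≈ 1.26×10^6 N/C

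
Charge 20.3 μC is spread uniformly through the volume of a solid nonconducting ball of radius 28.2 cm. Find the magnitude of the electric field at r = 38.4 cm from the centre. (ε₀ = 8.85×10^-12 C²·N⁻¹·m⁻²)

Use a concentric Gaussian sphere at r = 38.4 cm (r > R, so the entire charge is enclosed).
Q_enc = 20.3 μC = 2.03e-5 C.
Applying ∮E·dA = Q_enc/ε₀ with Φ = E(4πr²):
E = |Q_enc|/(4πε₀r²) = (2.03×10^-5)/(4π·8.85×10^-12·(0.384)²) = 1.24e6 N/C.

E ≈ 1.24e6 N/C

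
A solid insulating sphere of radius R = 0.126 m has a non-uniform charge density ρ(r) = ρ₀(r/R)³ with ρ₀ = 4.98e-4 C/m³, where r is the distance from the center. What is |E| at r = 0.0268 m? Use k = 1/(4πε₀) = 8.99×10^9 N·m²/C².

Use a concentric Gaussian sphere at r = 0.0268 m (r < R).
Q_enc = ∫₀^r ρ(r')·4πr'² dr' = (4πρ₀/R³) ∫₀^r r'^5 dr' = 4πρ₀ r^6/(6·R³) = 1.932×10^-10 C.
By Gauss's law, ∮E·dA = E·4πr² = Q_enc/ε₀.
E = k|Q_enc|/r² = (8.99×10^9)(1.932×10^-10)/(0.0268)² = 2.42e3 N/C.

|E| = 2.42×10^3 N/C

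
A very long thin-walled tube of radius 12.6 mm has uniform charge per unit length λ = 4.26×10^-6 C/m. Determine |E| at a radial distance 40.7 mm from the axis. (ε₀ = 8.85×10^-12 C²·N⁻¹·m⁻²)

Take a coaxial cylindrical Gaussian surface of radius r = 40.7 mm and length L (r > 12.6 mm).
The full line charge is enclosed: λ_enc = 4.26e-6 C/m.
Applying ∮E·dA = Q_enc/ε₀ with the end caps contributing no flux:
E = |λ_enc|/(2πε₀r) = (4.26×10^-6)/(2π·8.85×10^-12·0.0407) = 1.88e6 N/C.

E ≈ 1.88e6 V/m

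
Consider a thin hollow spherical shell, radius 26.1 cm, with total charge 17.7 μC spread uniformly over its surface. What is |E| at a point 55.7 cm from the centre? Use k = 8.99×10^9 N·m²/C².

Take a concentric spherical Gaussian surface of radius r = 55.7 cm (r > 26.1 cm).
The entire shell is enclosed: Q_enc = 1.77×10^-5 C.
Applying ∮E·dA = Q_enc/ε₀ with Φ = E(4πr²):
E = k|Q_enc|/r² = (8.99×10^9)(1.77e-5)/(0.557)² = 5.13e5 N/C.

E ≈ 5.13×10^5 N/C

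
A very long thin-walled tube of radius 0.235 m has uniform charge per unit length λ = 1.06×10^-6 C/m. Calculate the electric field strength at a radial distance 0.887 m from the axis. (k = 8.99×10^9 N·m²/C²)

Choose a coaxial cylinder of radius r = 0.887 m (arbitrary length L) as the Gaussian surface (r > 0.235 m).
The full line charge is enclosed: λ_enc = 1.06e-6 C/m.
Since E is radial and uniform over the curved surface, Φ = E·2πrL = Q_enc/ε₀ = λ_enc L/ε₀.
E = 2k|λ_enc|/r = 2(8.99×10^9)(1.06e-6)/(0.887) = 2.15e4 N/C.

E ≈ 2.15e4 N/C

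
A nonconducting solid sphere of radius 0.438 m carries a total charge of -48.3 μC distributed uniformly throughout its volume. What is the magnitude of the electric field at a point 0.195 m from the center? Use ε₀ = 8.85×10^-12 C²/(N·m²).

|E| ≈ 1.01e6 N/C

By spherical symmetry E is radial; choose a Gaussian sphere of radius r = 0.195 m (r < R).
For a uniform sphere the enclosed fraction is (r/R)³, so Q_enc = (-48.3 μC)(0.195/0.438)³ = -4.262e-6 C.
Gauss's law: E·4πr² = Q_enc/ε₀.
E = |Q_enc|/(4πε₀r²) = (4.262e-6)/(4π·8.85×10^-12·(0.195)²) = 1.01×10^6 N/C.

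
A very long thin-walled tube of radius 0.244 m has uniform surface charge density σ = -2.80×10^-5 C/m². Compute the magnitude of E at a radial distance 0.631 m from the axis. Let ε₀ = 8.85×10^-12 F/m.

By cylindrical symmetry E is radial; use a coaxial Gaussian cylinder of radius 0.631 m and length L (r > 0.244 m).
The whole shell is enclosed: λ_enc = σ·2πR = (-2.80×10^-5)·2π·(0.244) = -4.293e-5 C/m.
By Gauss's law (flux through the curved wall only), E·2πrL = λ_enc L/ε₀.
E = |λ_enc|/(2πε₀r) = (4.293×10^-5)/(2π·8.85×10^-12·0.631) = 1.22e6 N/C.

E = 1.22e6 N/C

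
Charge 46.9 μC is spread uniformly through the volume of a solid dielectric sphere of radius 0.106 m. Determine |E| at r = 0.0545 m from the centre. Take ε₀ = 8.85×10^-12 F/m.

Use a concentric Gaussian sphere at r = 0.0545 m (r < R).
For a uniform sphere the enclosed fraction is (r/R)³, so Q_enc = (46.9 μC)(0.0545/0.106)³ = 6.374×10^-6 C.
By Gauss's law, ∮E·dA = E·4πr² = Q_enc/ε₀.
E = |Q_enc|/(4πε₀r²) = (6.374×10^-6)/(4π·8.85×10^-12·(0.0545)²) = 1.93×10^7 N/C.

E = 1.93×10^7 N/C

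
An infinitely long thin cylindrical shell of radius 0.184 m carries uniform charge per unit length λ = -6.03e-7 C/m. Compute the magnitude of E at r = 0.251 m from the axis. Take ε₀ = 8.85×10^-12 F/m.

E ≈ 4.32×10^4 V/m

By cylindrical symmetry E is radial; use a coaxial Gaussian cylinder of radius 0.251 m and length L (r > 0.184 m).
The full line charge is enclosed: λ_enc = -6.03×10^-7 C/m.
Applying ∮E·dA = Q_enc/ε₀ with the end caps contributing no flux:
E = |λ_enc|/(2πε₀r) = (6.03×10^-7)/(2π·8.85×10^-12·0.251) = 4.32e4 N/C.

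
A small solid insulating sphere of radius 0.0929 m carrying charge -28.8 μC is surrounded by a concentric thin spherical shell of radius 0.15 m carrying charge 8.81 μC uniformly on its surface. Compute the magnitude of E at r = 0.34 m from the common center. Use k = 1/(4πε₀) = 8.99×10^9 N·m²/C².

E = 1.55e6 N/C

Use a concentric Gaussian sphere at r = 0.34 m (r > 0.15 m, enclosing both).
Q_enc = (-28.8 μC) + (8.81 μC) = -1.999×10^-5 C.
Gauss's law: E·4πr² = Q_enc/ε₀.
E = k|Q_enc|/r² = (8.99×10^9)(1.999e-5)/(0.34)² = 1.55×10^6 N/C.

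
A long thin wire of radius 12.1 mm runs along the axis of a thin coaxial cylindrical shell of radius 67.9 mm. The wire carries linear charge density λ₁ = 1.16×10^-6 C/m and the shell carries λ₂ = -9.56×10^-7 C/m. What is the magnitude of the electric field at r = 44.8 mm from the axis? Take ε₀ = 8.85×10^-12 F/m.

4.66×10^5 N/C

Coaxial Gaussian cylinder, radius r = 44.8 mm, length L (between the conductors, 12.1 mm < r < 67.9 mm).
Only the inner wire is enclosed; the outer shell contributes nothing inside itself. λ_enc = λ₁ = 1.16×10^-6 C/m.
Gauss's law: E·2πrL = λ_enc L/ε₀.
E = |λ_enc|/(2πε₀r) = (1.16e-6)/(2π·8.85×10^-12·0.0448) = 4.66×10^5 N/C.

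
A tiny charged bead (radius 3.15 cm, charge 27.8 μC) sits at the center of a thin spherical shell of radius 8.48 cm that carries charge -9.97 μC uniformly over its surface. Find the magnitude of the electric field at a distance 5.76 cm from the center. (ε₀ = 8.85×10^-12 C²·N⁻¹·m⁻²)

Symmetry ⇒ E = E(r) r̂. Gaussian sphere of radius r = 5.76 cm (between the bodies, 3.15 cm < r < 8.48 cm).
Only the inner charge is enclosed; the outer shell contributes nothing inside itself. Q_enc = 27.8 μC = 2.78e-5 C.
Applying ∮E·dA = Q_enc/ε₀ with Φ = E(4πr²):
E = |Q_enc|/(4πε₀r²) = (2.78×10^-5)/(4π·8.85×10^-12·(0.0576)²) = 7.53×10^7 N/C.

|E| ≈ 7.53e7 N/C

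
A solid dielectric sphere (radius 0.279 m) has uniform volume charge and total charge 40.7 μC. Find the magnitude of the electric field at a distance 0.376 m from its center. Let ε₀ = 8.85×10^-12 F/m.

|E| ≈ 2.59e6 V/m

By spherical symmetry E is radial; choose a Gaussian sphere of radius r = 0.376 m (r > R, so the entire charge is enclosed).
Q_enc = 40.7 μC = 4.07×10^-5 C.
Since E is radial and uniform over the Gaussian sphere, Φ = E·4πr² = Q_enc/ε₀.
E = |Q_enc|/(4πε₀r²) = (4.07×10^-5)/(4π·8.85×10^-12·(0.376)²) = 2.59e6 N/C.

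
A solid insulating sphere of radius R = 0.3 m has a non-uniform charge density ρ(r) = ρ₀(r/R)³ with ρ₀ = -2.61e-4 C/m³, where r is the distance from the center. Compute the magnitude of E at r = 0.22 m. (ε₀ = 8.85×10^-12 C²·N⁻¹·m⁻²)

Take a concentric spherical Gaussian surface of radius r = 0.22 m (r < R).
Q_enc = ∫₀^r ρ(r')·4πr'² dr' = (4πρ₀/R³) ∫₀^r r'^5 dr' = 4πρ₀ r^6/(6·R³) = -2.295×10^-6 C.
By Gauss's law, ∮E·dA = E·4πr² = Q_enc/ε₀.
E = |Q_enc|/(4πε₀r²) = (2.295×10^-6)/(4π·8.85×10^-12·(0.22)²) = 4.26×10^5 N/C.

E ≈ 4.26e5 N/C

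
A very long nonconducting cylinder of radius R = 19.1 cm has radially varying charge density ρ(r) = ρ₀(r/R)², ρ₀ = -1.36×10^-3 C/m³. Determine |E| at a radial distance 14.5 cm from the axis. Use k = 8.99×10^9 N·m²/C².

|E| ≈ 3.21×10^6 V/m

Choose a coaxial cylinder of radius r = 14.5 cm (arbitrary length L) as the Gaussian surface (r < R).
λ_enc = ∫₀^r ρ(r')·2πr' dr' = (2πρ₀/R²)·r^4/4 = -2.589e-5 C/m.
Since E is radial and uniform over the curved surface, Φ = E·2πrL = Q_enc/ε₀ = λ_enc L/ε₀.
E = 2k|λ_enc|/r = 2(8.99×10^9)(2.589×10^-5)/(0.145) = 3.21×10^6 N/C.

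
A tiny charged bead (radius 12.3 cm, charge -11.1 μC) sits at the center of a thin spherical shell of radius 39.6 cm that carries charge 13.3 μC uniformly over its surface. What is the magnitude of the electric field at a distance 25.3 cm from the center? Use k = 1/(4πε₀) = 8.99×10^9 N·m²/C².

Use a concentric Gaussian sphere at r = 25.3 cm (between the bodies, 12.3 cm < r < 39.6 cm).
The shell at 39.6 cm lies outside the Gaussian surface, so Q_enc = -11.1 μC = -1.11×10^-5 C.
Gauss's law: E·4πr² = Q_enc/ε₀.
E = k|Q_enc|/r² = (8.99×10^9)(1.11×10^-5)/(0.253)² = 1.56e6 N/C.

|E| = 1.56×10^6 N/C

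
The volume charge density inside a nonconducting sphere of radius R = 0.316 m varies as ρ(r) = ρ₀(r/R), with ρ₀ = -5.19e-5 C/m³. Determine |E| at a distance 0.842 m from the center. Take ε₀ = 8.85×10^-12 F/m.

|E| ≈ 6.53×10^4 N/C

Use a concentric Gaussian sphere at r = 0.842 m (r > R, all charge enclosed).
Q_enc = 4π ∫₀^R ρ₀(r'/R)^1 r'² dr' = 4πρ₀R³/4 = -5.145×10^-6 C.
Since E is radial and uniform over the Gaussian sphere, Φ = E·4πr² = Q_enc/ε₀.
E = |Q_enc|/(4πε₀r²) = (5.145e-6)/(4π·8.85×10^-12·(0.842)²) = 6.53e4 N/C.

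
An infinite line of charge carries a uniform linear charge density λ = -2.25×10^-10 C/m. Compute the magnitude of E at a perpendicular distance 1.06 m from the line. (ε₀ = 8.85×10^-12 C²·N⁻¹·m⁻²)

3.82 N/C

Choose a coaxial cylinder of radius r = 1.06 m (arbitrary length L) as the Gaussian surface.
Q_enc = λL, so λ_enc = -2.25e-10 C/m.
Since E is radial and uniform over the curved surface, Φ = E·2πrL = Q_enc/ε₀ = λ_enc L/ε₀.
E = |λ_enc|/(2πε₀r) = (2.25×10^-10)/(2π·8.85×10^-12·1.06) = 3.82 N/C.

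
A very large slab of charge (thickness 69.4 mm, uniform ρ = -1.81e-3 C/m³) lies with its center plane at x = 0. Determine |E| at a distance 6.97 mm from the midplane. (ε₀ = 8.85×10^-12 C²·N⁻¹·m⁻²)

By symmetry E is perpendicular to the slab. A Gaussian pillbox from −6.97 mm to +6.97 mm (face area A) lies entirely within the slab.
Q_enc = ρ·(2x)·A and flux = 2EA, so 2EA = 2ρxA/ε₀ ⇒ E = |ρ|x/ε₀.
E = (1.81×10^-3)(0.00697)/(8.85×10^-12) = 1.43×10^6 N/C.

|E| ≈ 1.43×10^6 V/m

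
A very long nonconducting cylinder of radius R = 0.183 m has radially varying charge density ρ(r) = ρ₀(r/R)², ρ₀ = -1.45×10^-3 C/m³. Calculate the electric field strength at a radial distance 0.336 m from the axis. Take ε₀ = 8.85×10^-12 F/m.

4.08e6 N/C

Take a coaxial cylindrical Gaussian surface of radius r = 0.336 m and length L (r > R, full charge per length enclosed).
λ_enc = 2π ∫₀^R ρ₀(r'/R)^2 r' dr' = 2πρ₀R²/4 = -7.628e-5 C/m.
Applying ∮E·dA = Q_enc/ε₀ with the end caps contributing no flux:
E = |λ_enc|/(2πε₀r) = (7.628×10^-5)/(2π·8.85×10^-12·0.336) = 4.08e6 N/C.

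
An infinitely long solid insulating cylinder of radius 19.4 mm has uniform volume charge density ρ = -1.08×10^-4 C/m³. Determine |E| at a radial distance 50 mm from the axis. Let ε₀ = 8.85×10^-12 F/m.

Coaxial Gaussian cylinder, radius r = 50 mm, length L (r > 19.4 mm, full cross-section enclosed).
λ_enc = ρ·πR² = (-1.08e-4)π(0.0194)² = -1.277×10^-7 C/m.
Gauss's law: E·2πrL = λ_enc L/ε₀.
E = |λ_enc|/(2πε₀r) = (1.277e-7)/(2π·8.85×10^-12·0.05) = 4.59×10^4 N/C.

|E| = 4.59e4 N/C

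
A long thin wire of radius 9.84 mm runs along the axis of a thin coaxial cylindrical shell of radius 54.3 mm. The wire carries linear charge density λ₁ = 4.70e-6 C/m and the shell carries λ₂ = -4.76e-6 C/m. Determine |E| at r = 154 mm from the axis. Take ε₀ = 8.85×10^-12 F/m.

7.01e3 N/C

By cylindrical symmetry E is radial; use a coaxial Gaussian cylinder of radius 154 mm and length L (r > 54.3 mm, enclosing both).
λ_enc = λ₁ + λ₂ = (4.70e-6) + (-4.76×10^-6) = -6.00e-8 C/m.
Gauss's law: E·2πrL = λ_enc L/ε₀.
E = |λ_enc|/(2πε₀r) = (6.00e-8)/(2π·8.85×10^-12·0.154) = 7.01×10^3 N/C.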